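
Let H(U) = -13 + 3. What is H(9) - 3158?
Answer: -3168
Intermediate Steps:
H(U) = -10
H(9) - 3158 = -10 - 3158 = -3168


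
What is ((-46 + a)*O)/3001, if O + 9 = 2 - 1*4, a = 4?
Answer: 462/3001 ≈ 0.15395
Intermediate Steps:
O = -11 (O = -9 + (2 - 1*4) = -9 + (2 - 4) = -9 - 2 = -11)
((-46 + a)*O)/3001 = ((-46 + 4)*(-11))/3001 = -42*(-11)*(1/3001) = 462*(1/3001) = 462/3001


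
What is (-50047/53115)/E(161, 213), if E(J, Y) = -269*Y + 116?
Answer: 50047/3037168815 ≈ 1.6478e-5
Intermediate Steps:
E(J, Y) = 116 - 269*Y
(-50047/53115)/E(161, 213) = (-50047/53115)/(116 - 269*213) = (-50047*1/53115)/(116 - 57297) = -50047/53115/(-57181) = -50047/53115*(-1/57181) = 50047/3037168815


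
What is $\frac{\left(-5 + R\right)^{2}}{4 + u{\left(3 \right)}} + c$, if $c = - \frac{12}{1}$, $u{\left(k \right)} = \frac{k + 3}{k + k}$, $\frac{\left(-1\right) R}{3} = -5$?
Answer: $8$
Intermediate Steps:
$R = 15$ ($R = \left(-3\right) \left(-5\right) = 15$)
$u{\left(k \right)} = \frac{3 + k}{2 k}$
$c = -12$ ($c = \left(-12\right) 1 = -12$)
$\frac{\left(-5 + R\right)^{2}}{4 + u{\left(3 \right)}} + c = \frac{\left(-5 + 15\right)^{2}}{4 + \frac{3 + 3}{2 \cdot 3}} - 12 = \frac{10^{2}}{4 + \frac{1}{2} \cdot \frac{1}{3} \cdot 6} - 12 = \frac{1}{4 + 1} \cdot 100 - 12 = \frac{1}{5} \cdot 100 - 12 = 20 - 12 = 8$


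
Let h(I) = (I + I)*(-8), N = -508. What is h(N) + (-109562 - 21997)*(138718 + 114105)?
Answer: -33261132929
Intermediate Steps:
h(I) = -16*I (h(I) = (2*I)*(-8) = -16*I)
h(N) + (-109562 - 21997)*(138718 + 114105) = -16*(-508) + (-109562 - 21997)*(138718 + 114105) = 8128 - 131559*252823 = 8128 - 33261141057 = -33261132929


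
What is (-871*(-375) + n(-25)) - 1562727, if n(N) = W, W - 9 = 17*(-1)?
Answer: -1236110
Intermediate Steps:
W = -8 (W = 9 + 17*(-1) = 9 - 17 = -8)
n(N) = -8
(-871*(-375) + n(-25)) - 1562727 = (-871*(-375) - 8) - 1562727 = (326625 - 8) - 1562727 = 326617 - 1562727 = -1236110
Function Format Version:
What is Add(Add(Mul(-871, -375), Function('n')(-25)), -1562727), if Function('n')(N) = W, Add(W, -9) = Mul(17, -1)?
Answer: -1236110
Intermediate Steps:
W = -8 (W = Add(9, Mul(17, -1)) = Add(9, -17) = -8)
Function('n')(N) = -8
Add(Add(Mul(-871, -375), Function('n')(-25)), -1562727) = Add(Add(Mul(-871, -375), -8), -1562727) = Add(Add(326625, -8), -1562727) = Add(326617, -1562727) = -1236110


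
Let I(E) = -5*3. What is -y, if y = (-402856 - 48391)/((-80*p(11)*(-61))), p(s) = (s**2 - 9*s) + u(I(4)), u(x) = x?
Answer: 451247/34160 ≈ 13.210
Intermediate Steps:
I(E) = -15
p(s) = -15 + s**2 - 9*s (p(s) = (s**2 - 9*s) - 15 = -15 + s**2 - 9*s)
y = -451247/34160 (y = (-402856 - 48391)/((-80*(-15 + 11**2 - 9*11)*(-61))) = -451247*1/(4880*(-15 + 121 - 99)) = -451247/(-80*7*(-61)) = -451247/((-560*(-61))) = -451247/34160 ≈ -13.210)
-y = -1*(-451247/34160) = 451247/34160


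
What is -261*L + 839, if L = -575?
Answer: 150914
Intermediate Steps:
-261*L + 839 = -261*(-575) + 839 = 150075 + 839 = 150914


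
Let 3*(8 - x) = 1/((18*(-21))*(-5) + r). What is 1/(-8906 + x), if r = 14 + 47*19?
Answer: -8391/74663119 ≈ -0.00011238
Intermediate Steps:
r = 907 (r = 14 + 893 = 907)
x = 67127/8391 (x = 8 - 1/(3*((18*(-21))*(-5) + 907)) = 8 - 1/(3*(-378*(-5) + 907)) = 8 - 1/(3*(1890 + 907)) = 8 - 1/3/2797 = 8 - 1/3*1/2797 = 8 - 1/8391 = 67127/8391 ≈ 7.9999)
1/(-8906 + x) = 1/(-8906 + 67127/8391) = 1/(-74663119/8391) = -8391/74663119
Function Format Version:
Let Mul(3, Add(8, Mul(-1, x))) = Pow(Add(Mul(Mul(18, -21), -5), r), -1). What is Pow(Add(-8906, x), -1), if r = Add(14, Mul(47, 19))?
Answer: Rational(-8391, 74663119) ≈ -0.00011238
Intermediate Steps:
r = 907 (r = Add(14, 893) = 907)
x = Rational(67127, 8391) (x = Add(8, Mul(Rational(-1, 3), Pow(Add(Mul(Mul(18, -21), -5), 907), -1))) = Add(8, Mul(Rational(-1, 3), Pow(Add(Mul(-378, -5), 907), -1))) = Add(8, Mul(Rational(-1, 3), Pow(Add(1890, 907), -1))) = Add(8, Mul(Rational(-1, 3), Pow(2797, -1))) = Add(8, Mul(Rational(-1, 3), Rational(1, 2797))) = Add(8, Rational(-1, 8391)) = Rational(67127, 8391) ≈ 7.9999)
Pow(Add(-8906, x), -1) = Pow(Add(-8906, Rational(67127, 8391)), -1) = Pow(Rational(-74663119, 8391), -1) = Rational(-8391, 74663119)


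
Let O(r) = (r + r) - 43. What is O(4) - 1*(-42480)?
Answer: 42445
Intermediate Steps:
O(r) = -43 + 2*r (O(r) = 2*r - 43 = -43 + 2*r)
O(4) - 1*(-42480) = (-43 + 2*4) - 1*(-42480) = (-43 + 8) + 42480 = -35 + 42480 = 42445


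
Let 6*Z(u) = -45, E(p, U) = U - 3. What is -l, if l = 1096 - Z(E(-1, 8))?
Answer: -2207/2 ≈ -1103.5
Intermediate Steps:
E(p, U) = -3 + U
Z(u) = -15/2 (Z(u) = (⅙)*(-45) = -15/2)
l = 2207/2 (l = 1096 - 1*(-15/2) = 1096 + 15/2 = 2207/2 ≈ 1103.5)
-l = -1*2207/2 = -2207/2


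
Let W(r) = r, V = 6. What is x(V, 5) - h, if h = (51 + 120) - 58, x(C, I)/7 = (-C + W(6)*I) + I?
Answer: 90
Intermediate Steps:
x(C, I) = -7*C + 49*I (x(C, I) = 7*((-C + 6*I) + I) = 7*(-C + 7*I) = -7*C + 49*I)
h = 113 (h = 171 - 58 = 113)
x(V, 5) - h = (-7*6 + 49*5) - 1*113 = (-42 + 245) - 113 = 203 - 113 = 90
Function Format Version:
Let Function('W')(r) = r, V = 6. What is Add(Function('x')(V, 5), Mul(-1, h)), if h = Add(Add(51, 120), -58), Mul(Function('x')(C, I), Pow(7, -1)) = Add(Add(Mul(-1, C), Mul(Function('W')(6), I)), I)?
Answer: 90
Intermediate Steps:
Function('x')(C, I) = Add(Mul(-7, C), Mul(49, I)) (Function('x')(C, I) = Mul(7, Add(Add(Mul(-1, C), Mul(6, I)), I)) = Mul(7, Add(Mul(-1, C), Mul(7, I))) = Add(Mul(-7, C), Mul(49, I)))
h = 113 (h = Add(171, -58) = 113)
Add(Function('x')(V, 5), Mul(-1, h)) = Add(Add(Mul(-7, 6), Mul(49, 5)), Mul(-1, 113)) = Add(Add(-42, 245), -113) = Add(203, -113) = 90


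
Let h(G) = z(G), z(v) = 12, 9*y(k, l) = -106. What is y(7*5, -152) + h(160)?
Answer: 2/9 ≈ 0.22222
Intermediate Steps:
y(k, l) = -106/9 (y(k, l) = (⅑)*(-106) = -106/9)
h(G) = 12
y(7*5, -152) + h(160) = -106/9 + 12 = 2/9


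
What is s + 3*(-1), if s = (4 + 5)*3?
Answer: 24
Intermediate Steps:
s = 27 (s = 9*3 = 27)
s + 3*(-1) = 27 + 3*(-1) = 27 - 3 = 24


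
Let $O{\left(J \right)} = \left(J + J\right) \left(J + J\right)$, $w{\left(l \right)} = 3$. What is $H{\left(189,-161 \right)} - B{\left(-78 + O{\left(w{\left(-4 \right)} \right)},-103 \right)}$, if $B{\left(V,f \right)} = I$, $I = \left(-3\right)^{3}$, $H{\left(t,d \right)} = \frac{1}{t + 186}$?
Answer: $\frac{10126}{375} \approx 27.003$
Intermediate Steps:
$H{\left(t,d \right)} = \frac{1}{186 + t}$
$O{\left(J \right)} = 4 J^{2}$ ($O{\left(J \right)} = 2 J 2 J = 4 J^{2}$)
$I = -27$
$B{\left(V,f \right)} = -27$
$H{\left(189,-161 \right)} - B{\left(-78 + O{\left(w{\left(-4 \right)} \right)},-103 \right)} = \frac{1}{186 + 189} - -27 = \frac{1}{375} + 27 = \frac{10126}{375}$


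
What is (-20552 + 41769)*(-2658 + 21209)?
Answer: 393596567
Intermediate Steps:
(-20552 + 41769)*(-2658 + 21209) = 21217*18551 = 393596567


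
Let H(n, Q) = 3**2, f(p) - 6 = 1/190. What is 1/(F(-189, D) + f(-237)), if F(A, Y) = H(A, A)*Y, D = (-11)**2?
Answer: 190/208051 ≈ 0.00091324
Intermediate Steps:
f(p) = 1141/190 (f(p) = 6 + 1/190 = 1141/190)
D = 121
H(n, Q) = 9
F(A, Y) = 9*Y
1/(F(-189, D) + f(-237)) = 1/(9*121 + 1141/190) = 1/(1089 + 1141/190) = 1/(208051/190) = 190/208051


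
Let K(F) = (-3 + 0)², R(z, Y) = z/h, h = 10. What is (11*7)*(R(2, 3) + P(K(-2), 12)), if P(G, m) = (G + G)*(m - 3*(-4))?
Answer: 166397/5 ≈ 33279.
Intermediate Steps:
R(z, Y) = z/10
K(F) = 9 (K(F) = (-3)² = 9)
P(G, m) = 2*G*(12 + m) (P(G, m) = (2*G)*(m + 12) = (2*G)*(12 + m) = 2*G*(12 + m))
(11*7)*(R(2, 3) + P(K(-2), 12)) = (11*7)*((⅒)*2 + 2*9*(12 + 12)) = 77*(⅕ + 2*9*24) = 77*(⅕ + 432) = 77*(2161/5) = 166397/5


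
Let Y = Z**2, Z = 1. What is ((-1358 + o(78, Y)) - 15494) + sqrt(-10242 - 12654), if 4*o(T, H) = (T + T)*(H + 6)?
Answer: -16579 + 12*I*sqrt(159) ≈ -16579.0 + 151.31*I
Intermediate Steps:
Y = 1 (Y = 1**2 = 1)
o(T, H) = T*(6 + H)/2 (o(T, H) = ((T + T)*(H + 6))/4 = ((2*T)*(6 + H))/4 = (2*T*(6 + H))/4 = T*(6 + H)/2)
((-1358 + o(78, Y)) - 15494) + sqrt(-10242 - 12654) = ((-1358 + (1/2)*78*(6 + 1)) - 15494) + sqrt(-10242 - 12654) = ((-1358 + (1/2)*78*7) - 15494) + sqrt(-22896) = ((-1358 + 273) - 15494) + 12*I*sqrt(159) = (-1085 - 15494) + 12*I*sqrt(159) = -16579 + 12*I*sqrt(159)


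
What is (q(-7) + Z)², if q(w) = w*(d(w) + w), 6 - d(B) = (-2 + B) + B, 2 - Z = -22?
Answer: 6561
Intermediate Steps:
Z = 24 (Z = 2 - 1*(-22) = 2 + 22 = 24)
d(B) = 8 - 2*B (d(B) = 6 - ((-2 + B) + B) = 6 - (-2 + 2*B) = 6 + (2 - 2*B) = 8 - 2*B)
q(w) = w*(8 - w) (q(w) = w*((8 - 2*w) + w) = w*(8 - w))
(q(-7) + Z)² = (-7*(8 - 1*(-7)) + 24)² = (-7*(8 + 7) + 24)² = (-7*15 + 24)² = (-105 + 24)² = (-81)² = 6561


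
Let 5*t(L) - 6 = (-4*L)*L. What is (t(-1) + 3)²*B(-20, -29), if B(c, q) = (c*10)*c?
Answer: 46240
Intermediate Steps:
B(c, q) = 10*c² (B(c, q) = (10*c)*c = 10*c²)
t(L) = 6/5 - 4*L²/5 (t(L) = 6/5 + ((-4*L)*L)/5 = 6/5 + (-4*L²)/5 = 6/5 - 4*L²/5)
(t(-1) + 3)²*B(-20, -29) = ((6/5 - ⅘*(-1)²) + 3)²*(10*(-20)²) = ((6/5 - ⅘*1) + 3)²*(10*400) = ((6/5 - ⅘) + 3)²*4000 = (⅖ + 3)²*4000 = (17/5)²*4000 = (289/25)*4000 = 46240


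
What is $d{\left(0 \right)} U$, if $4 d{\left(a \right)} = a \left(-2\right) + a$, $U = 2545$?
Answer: $0$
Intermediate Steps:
$d{\left(a \right)} = - \frac{a}{4}$ ($d{\left(a \right)} = \frac{a \left(-2\right) + a}{4} = \frac{- 2 a + a}{4} = \frac{\left(-1\right) a}{4} = - \frac{a}{4}$)
$d{\left(0 \right)} U = \left(- \frac{1}{4}\right) 0 \cdot 2545 = 0 \cdot 2545 = 0$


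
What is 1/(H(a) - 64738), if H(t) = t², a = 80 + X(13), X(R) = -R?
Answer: -1/60249 ≈ -1.6598e-5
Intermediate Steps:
a = 67 (a = 80 - 1*13 = 80 - 13 = 67)
1/(H(a) - 64738) = 1/(67² - 64738) = 1/(4489 - 64738) = 1/(-60249) = -1/60249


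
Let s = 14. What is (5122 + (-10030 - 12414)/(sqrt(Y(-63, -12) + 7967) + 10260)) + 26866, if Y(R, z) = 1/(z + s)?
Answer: 1346725939588/42103853 + 22444*sqrt(31870)/210519265 ≈ 31986.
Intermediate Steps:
Y(R, z) = 1/(14 + z) (Y(R, z) = 1/(z + 14) = 1/(14 + z))
(5122 + (-10030 - 12414)/(sqrt(Y(-63, -12) + 7967) + 10260)) + 26866 = (5122 + (-10030 - 12414)/(sqrt(1/(14 - 12) + 7967) + 10260)) + 26866 = (5122 - 22444/(sqrt(1/2 + 7967) + 10260)) + 26866 = (5122 - 22444/(sqrt(15935/2) + 10260)) + 26866 = (5122 - 22444/(sqrt(31870)/2 + 10260)) + 26866 = (5122 - 22444/(10260 + sqrt(31870)/2)) + 26866 = 31988 - 22444/(10260 + sqrt(31870)/2)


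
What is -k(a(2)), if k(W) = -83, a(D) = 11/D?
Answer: 83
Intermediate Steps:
-k(a(2)) = -1*(-83) = 83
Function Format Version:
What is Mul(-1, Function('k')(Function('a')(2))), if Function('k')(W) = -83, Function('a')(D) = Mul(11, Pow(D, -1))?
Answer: 83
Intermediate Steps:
Mul(-1, Function('k')(Function('a')(2))) = Mul(-1, -83) = 83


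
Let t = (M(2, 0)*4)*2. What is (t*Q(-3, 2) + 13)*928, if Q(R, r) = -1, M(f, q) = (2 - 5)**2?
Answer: -54752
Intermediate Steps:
M(f, q) = 9 (M(f, q) = (-3)**2 = 9)
t = 72 (t = (9*4)*2 = 36*2 = 72)
(t*Q(-3, 2) + 13)*928 = (72*(-1) + 13)*928 = (-72 + 13)*928 = -59*928 = -54752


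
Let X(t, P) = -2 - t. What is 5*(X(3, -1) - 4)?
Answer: -45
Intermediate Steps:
5*(X(3, -1) - 4) = 5*((-2 - 1*3) - 4) = 5*((-2 - 3) - 4) = 5*(-5 - 4) = 5*(-9) = -45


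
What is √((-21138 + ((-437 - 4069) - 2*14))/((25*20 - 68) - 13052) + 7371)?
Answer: √73391367065/3155 ≈ 85.866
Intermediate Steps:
√((-21138 + ((-437 - 4069) - 2*14))/((25*20 - 68) - 13052) + 7371) = √((-21138 + (-4506 - 28))/((500 - 68) - 13052) + 7371) = √((-21138 - 4534)/(432 - 13052) + 7371) = √(-25672/(-12620) + 7371) = √(-25672*(-1/12620) + 7371) = √(6418/3155 + 7371) = √(23261923/3155) = √73391367065/3155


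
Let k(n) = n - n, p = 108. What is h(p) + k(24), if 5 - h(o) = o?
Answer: -103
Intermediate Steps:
h(o) = 5 - o
k(n) = 0
h(p) + k(24) = (5 - 1*108) + 0 = (5 - 108) + 0 = -103 + 0 = -103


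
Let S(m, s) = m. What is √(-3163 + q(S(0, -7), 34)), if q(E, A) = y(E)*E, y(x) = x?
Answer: I*√3163 ≈ 56.241*I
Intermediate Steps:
q(E, A) = E² (q(E, A) = E*E = E²)
√(-3163 + q(S(0, -7), 34)) = √(-3163 + 0²) = √(-3163 + 0) = √(-3163) = I*√3163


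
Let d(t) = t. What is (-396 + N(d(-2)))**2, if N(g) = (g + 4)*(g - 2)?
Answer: 163216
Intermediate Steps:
N(g) = (-2 + g)*(4 + g) (N(g) = (4 + g)*(-2 + g) = (-2 + g)*(4 + g))
(-396 + N(d(-2)))**2 = (-396 + (-8 + (-2)**2 + 2*(-2)))**2 = (-396 + (-8 + 4 - 4))**2 = (-396 - 8)**2 = (-404)**2 = 163216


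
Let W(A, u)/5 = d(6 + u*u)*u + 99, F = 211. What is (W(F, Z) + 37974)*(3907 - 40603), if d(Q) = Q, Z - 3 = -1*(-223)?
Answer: -2119602389784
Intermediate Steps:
Z = 226 (Z = 3 - 1*(-223) = 3 + 223 = 226)
W(A, u) = 495 + 5*u*(6 + u²) (W(A, u) = 5*((6 + u*u)*u + 99) = 5*((6 + u²)*u + 99) = 5*(u*(6 + u²) + 99) = 5*(99 + u*(6 + u²)) = 495 + 5*u*(6 + u²))
(W(F, Z) + 37974)*(3907 - 40603) = ((495 + 5*226*(6 + 226²)) + 37974)*(3907 - 40603) = ((495 + 5*226*(6 + 51076)) + 37974)*(-36696) = ((495 + 5*226*51082) + 37974)*(-36696) = ((495 + 57722660) + 37974)*(-36696) = (57723155 + 37974)*(-36696) = 57761129*(-36696) = -2119602389784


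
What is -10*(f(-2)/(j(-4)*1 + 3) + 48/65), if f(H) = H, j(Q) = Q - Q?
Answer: -28/39 ≈ -0.71795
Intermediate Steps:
j(Q) = 0
-10*(f(-2)/(j(-4)*1 + 3) + 48/65) = -10*(-2/(0*1 + 3) + 48/65) = -10*(-2/(0 + 3) + 48*(1/65)) = -10*(-2/3 + 48/65) = -10*(-2*⅓ + 48/65) = -10*(-⅔ + 48/65) = -10*14/195 = -28/39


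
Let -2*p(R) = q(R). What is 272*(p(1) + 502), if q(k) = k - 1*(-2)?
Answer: 136136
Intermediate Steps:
q(k) = 2 + k (q(k) = k + 2 = 2 + k)
p(R) = -1 - R/2 (p(R) = -(2 + R)/2 = -1 - R/2)
272*(p(1) + 502) = 272*((-1 - ½*1) + 502) = 272*((-1 - ½) + 502) = 272*(-3/2 + 502) = 272*(1001/2) = 136136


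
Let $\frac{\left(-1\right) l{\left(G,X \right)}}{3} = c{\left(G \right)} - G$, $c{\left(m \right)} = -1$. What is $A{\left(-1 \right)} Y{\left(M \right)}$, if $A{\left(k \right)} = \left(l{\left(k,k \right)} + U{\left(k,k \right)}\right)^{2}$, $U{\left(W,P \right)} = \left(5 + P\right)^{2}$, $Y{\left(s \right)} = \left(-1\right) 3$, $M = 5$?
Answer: $-768$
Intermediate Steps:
$Y{\left(s \right)} = -3$
$l{\left(G,X \right)} = 3 + 3 G$ ($l{\left(G,X \right)} = - 3 \left(-1 - G\right) = 3 + 3 G$)
$A{\left(k \right)} = \left(3 + \left(5 + k\right)^{2} + 3 k\right)^{2}$ ($A{\left(k \right)} = \left(\left(3 + 3 k\right) + \left(5 + k\right)^{2}\right)^{2} = \left(3 + \left(5 + k\right)^{2} + 3 k\right)^{2}$)
$A{\left(-1 \right)} Y{\left(M \right)} = \left(3 + \left(5 - 1\right)^{2} + 3 \left(-1\right)\right)^{2} \left(-3\right) = \left(3 + 4^{2} - 3\right)^{2} \left(-3\right) = \left(3 + 16 - 3\right)^{2} \left(-3\right) = 16^{2} \left(-3\right) = 256 \left(-3\right) = -768$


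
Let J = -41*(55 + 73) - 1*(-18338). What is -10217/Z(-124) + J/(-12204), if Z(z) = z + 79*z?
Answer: -1291133/30265920 ≈ -0.042660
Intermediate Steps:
J = 13090 (J = -41*128 + 18338 = -5248 + 18338 = 13090)
Z(z) = 80*z
-10217/Z(-124) + J/(-12204) = -10217/(80*(-124)) + 13090/(-12204) = -10217/(-9920) + 13090*(-1/12204) = -10217*(-1/9920) - 6545/6102 = 10217/9920 - 6545/6102 = -1291133/30265920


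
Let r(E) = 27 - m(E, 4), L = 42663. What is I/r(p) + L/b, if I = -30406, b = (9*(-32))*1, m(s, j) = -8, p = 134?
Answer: -3416711/3360 ≈ -1016.9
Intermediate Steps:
b = -288 (b = -288*1 = -288)
r(E) = 35 (r(E) = 27 - 1*(-8) = 27 + 8 = 35)
I/r(p) + L/b = -30406/35 + 42663/(-288) = -30406*1/35 + 42663*(-1/288) = -30406/35 - 14221/96 = -3416711/3360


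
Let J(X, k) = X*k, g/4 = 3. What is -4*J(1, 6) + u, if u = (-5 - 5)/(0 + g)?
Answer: -149/6 ≈ -24.833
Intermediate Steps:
g = 12 (g = 4*3 = 12)
u = -5/6 (u = (-5 - 5)/(0 + 12) = -10/12 = -10*1/12 = -5/6 ≈ -0.83333)
-4*J(1, 6) + u = -4*6 - 5/6 = -24 - 5/6 = -149/6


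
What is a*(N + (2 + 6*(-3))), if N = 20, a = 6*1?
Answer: 24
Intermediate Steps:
a = 6
a*(N + (2 + 6*(-3))) = 6*(20 + (2 + 6*(-3))) = 6*(20 + (2 - 18)) = 6*(20 - 16) = 6*4 = 24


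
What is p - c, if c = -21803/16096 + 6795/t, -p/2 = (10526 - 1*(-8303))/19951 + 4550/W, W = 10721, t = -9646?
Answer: -158407697538235/233871252331808 ≈ -0.67733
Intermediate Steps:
p = -8243458/3012601 (p = -2*((10526 - 1*(-8303))/19951 + 4550/10721) = -2*((10526 + 8303)*(1/19951) + 4550*(1/10721)) = -2*(18829*(1/19951) + 4550/10721) = -2*(18829/19951 + 4550/10721) = -2*4121729/3012601 = -8243458/3012601 ≈ -2.7363)
c = -159842029/77631008 (c = -21803/16096 + 6795/(-9646) = -21803*1/16096 + 6795*(-1/9646) = -21803/16096 - 6795/9646 = -159842029/77631008 ≈ -2.0590)
p - c = -8243458/3012601 - 1*(-159842029/77631008) = -8243458/3012601 + 159842029/77631008 = -158407697538235/233871252331808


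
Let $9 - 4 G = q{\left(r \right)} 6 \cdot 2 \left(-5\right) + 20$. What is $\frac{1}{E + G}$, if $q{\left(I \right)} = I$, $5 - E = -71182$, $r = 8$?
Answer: $\frac{4}{285217} \approx 1.4024 \cdot 10^{-5}$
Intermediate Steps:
$E = 71187$ ($E = 5 - -71182 = 5 + 71182 = 71187$)
$G = \frac{469}{4}$ ($G = \frac{9}{4} - \frac{8 \cdot 6 \cdot 2 \left(-5\right) + 20}{4} = \frac{9}{4} - \frac{8 \cdot 12 \left(-5\right) + 20}{4} = \frac{9}{4} - \frac{8 \left(-60\right) + 20}{4} = \frac{9}{4} - \frac{-480 + 20}{4} = \frac{9}{4} - -115 = \frac{9}{4} + 115 = \frac{469}{4} \approx 117.25$)
$\frac{1}{E + G} = \frac{1}{71187 + \frac{469}{4}} = \frac{1}{\frac{285217}{4}} = \frac{4}{285217}$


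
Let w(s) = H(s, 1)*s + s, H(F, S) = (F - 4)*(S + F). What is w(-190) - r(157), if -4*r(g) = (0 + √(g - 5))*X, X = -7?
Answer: -6966730 - 7*√38/2 ≈ -6.9668e+6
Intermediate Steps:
H(F, S) = (-4 + F)*(F + S)
w(s) = s + s*(-4 + s² - 3*s) (w(s) = (s² - 4*s - 4*1 + s*1)*s + s = (s² - 4*s - 4 + s)*s + s = (-4 + s² - 3*s)*s + s = s*(-4 + s² - 3*s) + s = s + s*(-4 + s² - 3*s))
r(g) = 7*√(-5 + g)/4 (r(g) = -(0 + √(g - 5))*(-7)/4 = -(0 + √(-5 + g))*(-7)/4 = -√(-5 + g)*(-7)/4 = -(-7)*√(-5 + g)/4 = 7*√(-5 + g)/4)
w(-190) - r(157) = -190*(-3 + (-190)² - 3*(-190)) - 7*√(-5 + 157)/4 = -190*(-3 + 36100 + 570) - 7*√152/4 = -190*36667 - 7*2*√38/4 = -6966730 - 7*√38/2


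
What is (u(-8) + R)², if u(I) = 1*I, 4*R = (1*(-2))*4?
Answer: 100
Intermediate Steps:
R = -2 (R = ((1*(-2))*4)/4 = (-2*4)/4 = (¼)*(-8) = -2)
u(I) = I
(u(-8) + R)² = (-8 - 2)² = (-10)² = 100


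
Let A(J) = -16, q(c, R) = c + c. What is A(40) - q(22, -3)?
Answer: -60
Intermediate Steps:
q(c, R) = 2*c
A(40) - q(22, -3) = -16 - 2*22 = -16 - 1*44 = -16 - 44 = -60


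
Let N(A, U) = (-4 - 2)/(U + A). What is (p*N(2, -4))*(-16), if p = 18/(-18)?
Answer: 48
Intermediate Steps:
p = -1 (p = 18*(-1/18) = -1)
N(A, U) = -6/(A + U)
(p*N(2, -4))*(-16) = -(-6)/(2 - 4)*(-16) = -(-6)/(-2)*(-16) = -(-6)*(-1)/2*(-16) = -1*3*(-16) = -3*(-16) = 48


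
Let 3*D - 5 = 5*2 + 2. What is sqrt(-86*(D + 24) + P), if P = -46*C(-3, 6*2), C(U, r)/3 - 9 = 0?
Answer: 2*I*sqrt(8535)/3 ≈ 61.59*I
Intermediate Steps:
C(U, r) = 27 (C(U, r) = 27 + 3*0 = 27 + 0 = 27)
D = 17/3 (D = 5/3 + (5*2 + 2)/3 = 5/3 + (10 + 2)/3 = 5/3 + (1/3)*12 = 5/3 + 4 = 17/3 ≈ 5.6667)
P = -1242 (P = -46*27 = -1242)
sqrt(-86*(D + 24) + P) = sqrt(-86*(17/3 + 24) - 1242) = sqrt(-86*89/3 - 1242) = sqrt(-7654/3 - 1242) = sqrt(-11380/3) = 2*I*sqrt(8535)/3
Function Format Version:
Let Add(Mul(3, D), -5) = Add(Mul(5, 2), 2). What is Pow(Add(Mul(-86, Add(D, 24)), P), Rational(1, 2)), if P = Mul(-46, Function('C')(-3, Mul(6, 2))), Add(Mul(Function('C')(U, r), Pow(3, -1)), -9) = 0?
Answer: Mul(Rational(2, 3), I, Pow(8535, Rational(1, 2))) ≈ Mul(61.590, I)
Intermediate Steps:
Function('C')(U, r) = 27 (Function('C')(U, r) = Add(27, Mul(3, 0)) = Add(27, 0) = 27)
D = Rational(17, 3) (D = Add(Rational(5, 3), Mul(Rational(1, 3), Add(Mul(5, 2), 2))) = Add(Rational(5, 3), Mul(Rational(1, 3), Add(10, 2))) = Add(Rational(5, 3), Mul(Rational(1, 3), 12)) = Add(Rational(5, 3), 4) = Rational(17, 3) ≈ 5.6667)
P = -1242 (P = Mul(-46, 27) = -1242)
Pow(Add(Mul(-86, Add(D, 24)), P), Rational(1, 2)) = Pow(Add(Mul(-86, Add(Rational(17, 3), 24)), -1242), Rational(1, 2)) = Pow(Add(Mul(-86, Rational(89, 3)), -1242), Rational(1, 2)) = Pow(Add(Rational(-7654, 3), -1242), Rational(1, 2)) = Pow(Rational(-11380, 3), Rational(1, 2)) = Mul(Rational(2, 3), I, Pow(8535, Rational(1, 2)))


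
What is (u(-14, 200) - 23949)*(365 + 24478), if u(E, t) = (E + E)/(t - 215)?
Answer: -2974593167/5 ≈ -5.9492e+8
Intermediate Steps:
u(E, t) = 2*E/(-215 + t) (u(E, t) = (2*E)/(-215 + t) = 2*E/(-215 + t))
(u(-14, 200) - 23949)*(365 + 24478) = (2*(-14)/(-215 + 200) - 23949)*(365 + 24478) = (2*(-14)/(-15) - 23949)*24843 = (2*(-14)*(-1/15) - 23949)*24843 = (28/15 - 23949)*24843 = -359207/15*24843 = -2974593167/5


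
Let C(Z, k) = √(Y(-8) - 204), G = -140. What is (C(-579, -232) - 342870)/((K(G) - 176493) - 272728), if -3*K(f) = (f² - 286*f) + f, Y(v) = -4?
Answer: 1028610/1407163 - 12*I*√13/1407163 ≈ 0.73098 - 3.0747e-5*I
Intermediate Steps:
K(f) = 95*f - f²/3 (K(f) = -((f² - 286*f) + f)/3 = -(f² - 285*f)/3 = 95*f - f²/3)
C(Z, k) = 4*I*√13 (C(Z, k) = √(-4 - 204) = √(-208) = 4*I*√13)
(C(-579, -232) - 342870)/((K(G) - 176493) - 272728) = (4*I*√13 - 342870)/(((⅓)*(-140)*(285 - 1*(-140)) - 176493) - 272728) = (-342870 + 4*I*√13)/(((⅓)*(-140)*(285 + 140) - 176493) - 272728) = (-342870 + 4*I*√13)/(((⅓)*(-140)*425 - 176493) - 272728) = (-342870 + 4*I*√13)/((-59500/3 - 176493) - 272728) = (-342870 + 4*I*√13)/(-588979/3 - 272728) = (-342870 + 4*I*√13)/(-1407163/3) = (-342870 + 4*I*√13)*(-3/1407163) = 1028610/1407163 - 12*I*√13/1407163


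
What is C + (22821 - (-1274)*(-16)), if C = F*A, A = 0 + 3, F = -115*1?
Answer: 2092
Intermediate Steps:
F = -115
A = 3
C = -345 (C = -115*3 = -345)
C + (22821 - (-1274)*(-16)) = -345 + (22821 - (-1274)*(-16)) = -345 + (22821 - 1*20384) = -345 + (22821 - 20384) = -345 + 2437 = 2092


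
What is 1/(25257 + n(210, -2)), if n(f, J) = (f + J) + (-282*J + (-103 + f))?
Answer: 1/26136 ≈ 3.8261e-5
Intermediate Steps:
n(f, J) = -103 - 281*J + 2*f (n(f, J) = (J + f) + (-103 + f - 282*J) = -103 - 281*J + 2*f)
1/(25257 + n(210, -2)) = 1/(25257 + (-103 - 281*(-2) + 2*210)) = 1/(25257 + (-103 + 562 + 420)) = 1/(25257 + 879) = 1/26136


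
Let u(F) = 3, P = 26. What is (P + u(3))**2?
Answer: 841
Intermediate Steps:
(P + u(3))**2 = (26 + 3)**2 = 29**2 = 841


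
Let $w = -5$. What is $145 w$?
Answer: $-725$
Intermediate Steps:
$145 w = 145 \left(-5\right) = -725$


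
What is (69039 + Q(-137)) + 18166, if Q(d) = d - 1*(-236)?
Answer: 87304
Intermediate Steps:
Q(d) = 236 + d (Q(d) = d + 236 = 236 + d)
(69039 + Q(-137)) + 18166 = (69039 + (236 - 137)) + 18166 = (69039 + 99) + 18166 = 69138 + 18166 = 87304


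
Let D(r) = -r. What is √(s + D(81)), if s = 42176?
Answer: √42095 ≈ 205.17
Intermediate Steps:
√(s + D(81)) = √(42176 - 1*81) = √(42176 - 81) = √42095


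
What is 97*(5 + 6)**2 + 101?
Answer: 11838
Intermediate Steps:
97*(5 + 6)**2 + 101 = 97*11**2 + 101 = 97*121 + 101 = 11737 + 101 = 11838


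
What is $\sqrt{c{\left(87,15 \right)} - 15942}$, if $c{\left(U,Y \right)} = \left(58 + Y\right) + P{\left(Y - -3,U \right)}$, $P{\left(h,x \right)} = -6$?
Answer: $5 i \sqrt{635} \approx 126.0 i$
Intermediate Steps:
$c{\left(U,Y \right)} = 52 + Y$ ($c{\left(U,Y \right)} = \left(58 + Y\right) - 6 = 52 + Y$)
$\sqrt{c{\left(87,15 \right)} - 15942} = \sqrt{\left(52 + 15\right) - 15942} = \sqrt{67 - 15942} = \sqrt{-15875} = 5 i \sqrt{635}$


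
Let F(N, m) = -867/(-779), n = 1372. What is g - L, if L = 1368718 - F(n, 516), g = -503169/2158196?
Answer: -2301134695027831/1681234684 ≈ -1.3687e+6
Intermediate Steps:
F(N, m) = 867/779 (F(N, m) = -867*(-1/779) = 867/779)
g = -503169/2158196 (g = -503169*1/2158196 = -503169/2158196 ≈ -0.23314)
L = 1066230455/779 (L = 1368718 - 1*867/779 = 1368718 - 867/779 = 1066230455/779 ≈ 1.3687e+6)
g - L = -503169/2158196 - 1*1066230455/779 = -503169/2158196 - 1066230455/779 = -2301134695027831/1681234684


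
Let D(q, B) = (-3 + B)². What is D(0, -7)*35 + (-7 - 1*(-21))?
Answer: 3514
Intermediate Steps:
D(0, -7)*35 + (-7 - 1*(-21)) = (-3 - 7)²*35 + (-7 - 1*(-21)) = (-10)²*35 + (-7 + 21) = 100*35 + 14 = 3500 + 14 = 3514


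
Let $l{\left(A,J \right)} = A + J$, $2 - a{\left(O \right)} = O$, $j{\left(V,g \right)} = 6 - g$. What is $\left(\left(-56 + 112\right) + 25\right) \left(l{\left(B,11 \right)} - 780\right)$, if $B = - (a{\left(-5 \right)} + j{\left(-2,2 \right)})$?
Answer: $-63180$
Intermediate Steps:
$a{\left(O \right)} = 2 - O$
$B = -11$ ($B = - (\left(2 - -5\right) + \left(6 - 2\right)) = - (\left(2 + 5\right) + \left(6 - 2\right)) = - (7 + 4) = \left(-1\right) 11 = -11$)
$\left(\left(-56 + 112\right) + 25\right) \left(l{\left(B,11 \right)} - 780\right) = \left(\left(-56 + 112\right) + 25\right) \left(\left(-11 + 11\right) - 780\right) = \left(56 + 25\right) \left(0 - 780\right) = 81 \left(-780\right) = -63180$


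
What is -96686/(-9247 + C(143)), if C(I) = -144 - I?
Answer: 48343/4767 ≈ 10.141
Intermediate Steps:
-96686/(-9247 + C(143)) = -96686/(-9247 + (-144 - 1*143)) = -96686/(-9247 + (-144 - 143)) = -96686/(-9247 - 287) = -96686/(-9534) = -96686*(-1/9534) = 48343/4767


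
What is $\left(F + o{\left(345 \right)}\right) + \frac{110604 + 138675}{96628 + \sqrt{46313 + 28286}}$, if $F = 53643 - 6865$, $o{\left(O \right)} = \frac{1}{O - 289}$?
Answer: $\frac{1164761506912597}{24898388760} - \frac{83093 \sqrt{74599}}{3112298595} \approx 46781.0$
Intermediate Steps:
$o{\left(O \right)} = \frac{1}{-289 + O}$
$F = 46778$ ($F = 53643 - 6865 = 46778$)
$\left(F + o{\left(345 \right)}\right) + \frac{110604 + 138675}{96628 + \sqrt{46313 + 28286}} = \left(46778 + \frac{1}{-289 + 345}\right) + \frac{110604 + 138675}{96628 + \sqrt{46313 + 28286}} = \left(46778 + \frac{1}{56}\right) + \frac{249279}{96628 + \sqrt{74599}} = \frac{2619569}{56} + \frac{249279}{96628 + \sqrt{74599}}$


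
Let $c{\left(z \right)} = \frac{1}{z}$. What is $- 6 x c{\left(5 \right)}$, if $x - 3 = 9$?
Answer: $- \frac{72}{5} \approx -14.4$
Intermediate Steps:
$x = 12$ ($x = 3 + 9 = 12$)
$- 6 x c{\left(5 \right)} = \frac{\left(-6\right) 12}{5} = \left(-72\right) \frac{1}{5} = - \frac{72}{5}$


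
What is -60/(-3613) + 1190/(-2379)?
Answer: -4156730/8595327 ≈ -0.48360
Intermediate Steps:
-60/(-3613) + 1190/(-2379) = -60*(-1/3613) + 1190*(-1/2379) = 60/3613 - 1190/2379 = -4156730/8595327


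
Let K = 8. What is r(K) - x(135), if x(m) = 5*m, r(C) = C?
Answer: -667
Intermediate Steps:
r(K) - x(135) = 8 - 5*135 = 8 - 1*675 = 8 - 675 = -667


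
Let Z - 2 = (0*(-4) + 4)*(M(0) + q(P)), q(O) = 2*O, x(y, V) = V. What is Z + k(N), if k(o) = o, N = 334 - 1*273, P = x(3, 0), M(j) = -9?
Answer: 27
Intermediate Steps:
P = 0
N = 61 (N = 334 - 273 = 61)
Z = -34 (Z = 2 + (0*(-4) + 4)*(-9 + 2*0) = 2 + (0 + 4)*(-9 + 0) = 2 + 4*(-9) = 2 - 36 = -34)
Z + k(N) = -34 + 61 = 27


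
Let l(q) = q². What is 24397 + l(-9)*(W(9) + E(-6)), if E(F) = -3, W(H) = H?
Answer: 24883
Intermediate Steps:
24397 + l(-9)*(W(9) + E(-6)) = 24397 + (-9)²*(9 - 3) = 24397 + 81*6 = 24397 + 486 = 24883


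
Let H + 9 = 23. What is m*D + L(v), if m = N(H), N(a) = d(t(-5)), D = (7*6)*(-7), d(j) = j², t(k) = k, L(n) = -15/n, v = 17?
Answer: -124965/17 ≈ -7350.9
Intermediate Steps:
D = -294 (D = 42*(-7) = -294)
H = 14 (H = -9 + 23 = 14)
N(a) = 25 (N(a) = (-5)² = 25)
m = 25
m*D + L(v) = 25*(-294) - 15/17 = -7350 - 15*1/17 = -7350 - 15/17 = -124965/17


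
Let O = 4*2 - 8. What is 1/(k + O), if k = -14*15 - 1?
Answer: -1/211 ≈ -0.0047393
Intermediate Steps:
O = 0 (O = 8 - 8 = 0)
k = -211 (k = -210 - 1 = -211)
1/(k + O) = 1/(-211 + 0) = 1/(-211) = -1/211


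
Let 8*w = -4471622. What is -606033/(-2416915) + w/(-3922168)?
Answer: 14911618101241/37918186686880 ≈ 0.39326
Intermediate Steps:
w = -2235811/4 (w = (⅛)*(-4471622) = -2235811/4 ≈ -5.5895e+5)
-606033/(-2416915) + w/(-3922168) = -606033/(-2416915) - 2235811/4/(-3922168) = -606033*(-1/2416915) - 2235811/4*(-1/3922168) = 606033/2416915 + 2235811/15688672 = 14911618101241/37918186686880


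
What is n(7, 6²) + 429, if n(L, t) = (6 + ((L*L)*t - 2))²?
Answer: 3126253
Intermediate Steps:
n(L, t) = (4 + t*L²)² (n(L, t) = (6 + (L²*t - 2))² = (6 + (t*L² - 2))² = (6 + (-2 + t*L²))² = (4 + t*L²)²)
n(7, 6²) + 429 = (4 + 6²*7²)² + 429 = (4 + 36*49)² + 429 = (4 + 1764)² + 429 = 1768² + 429 = 3125824 + 429 = 3126253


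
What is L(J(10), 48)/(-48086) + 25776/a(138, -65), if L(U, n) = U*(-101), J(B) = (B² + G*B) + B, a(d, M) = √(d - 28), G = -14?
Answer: -1515/24043 + 12888*√110/55 ≈ 2457.6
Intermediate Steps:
a(d, M) = √(-28 + d)
J(B) = B² - 13*B (J(B) = (B² - 14*B) + B = B² - 13*B)
L(U, n) = -101*U
L(J(10), 48)/(-48086) + 25776/a(138, -65) = -1010*(-13 + 10)/(-48086) + 25776/(√(-28 + 138)) = -1010*(-3)*(-1/48086) + 25776/(√110) = -101*(-30)*(-1/48086) + 25776*(√110/110) = 3030*(-1/48086) + 12888*√110/55 = -1515/24043 + 12888*√110/55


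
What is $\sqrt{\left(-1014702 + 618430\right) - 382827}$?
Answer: $i \sqrt{779099} \approx 882.67 i$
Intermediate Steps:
$\sqrt{\left(-1014702 + 618430\right) - 382827} = \sqrt{-396272 - 382827} = \sqrt{-779099} = i \sqrt{779099}$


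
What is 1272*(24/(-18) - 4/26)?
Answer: -24592/13 ≈ -1891.7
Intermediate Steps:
1272*(24/(-18) - 4/26) = 1272*(24*(-1/18) - 4*1/26) = 1272*(-4/3 - 2/13) = 1272*(-58/39) = -24592/13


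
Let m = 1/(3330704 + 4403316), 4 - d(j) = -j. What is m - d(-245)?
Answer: 1863898821/7734020 ≈ 241.00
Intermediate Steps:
d(j) = 4 + j (d(j) = 4 - (-1)*j = 4 + j)
m = 1/7734020 ≈ 1.2930e-7
m - d(-245) = 1/7734020 - (4 - 245) = 1/7734020 - 1*(-241) = 1/7734020 + 241 = 1863898821/7734020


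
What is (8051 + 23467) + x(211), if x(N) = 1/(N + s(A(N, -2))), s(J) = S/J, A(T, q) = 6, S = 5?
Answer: 40059384/1271 ≈ 31518.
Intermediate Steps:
s(J) = 5/J
x(N) = 1/(⅚ + N) (x(N) = 1/(N + 5/6) = 1/(N + 5*(⅙)) = 1/(N + ⅚) = 1/(⅚ + N))
(8051 + 23467) + x(211) = (8051 + 23467) + 6/(5 + 6*211) = 31518 + 6/(5 + 1266) = 31518 + 6/1271 = 40059384/1271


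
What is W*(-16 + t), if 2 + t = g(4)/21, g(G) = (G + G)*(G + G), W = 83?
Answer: -26062/21 ≈ -1241.0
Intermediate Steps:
g(G) = 4*G² (g(G) = (2*G)*(2*G) = 4*G²)
t = 22/21 (t = -2 + (4*4²)/21 = -2 + (4*16)*(1/21) = -2 + 64*(1/21) = -2 + 64/21 = 22/21 ≈ 1.0476)
W*(-16 + t) = 83*(-16 + 22/21) = 83*(-314/21) = -26062/21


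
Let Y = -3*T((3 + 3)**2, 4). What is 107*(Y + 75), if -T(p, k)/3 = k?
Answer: 11877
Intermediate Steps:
T(p, k) = -3*k
Y = 36 (Y = -(-9)*4 = -3*(-12) = 36)
107*(Y + 75) = 107*(36 + 75) = 107*111 = 11877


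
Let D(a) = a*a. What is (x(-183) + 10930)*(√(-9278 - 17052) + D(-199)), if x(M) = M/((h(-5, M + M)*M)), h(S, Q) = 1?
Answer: 432878531 + 10931*I*√26330 ≈ 4.3288e+8 + 1.7737e+6*I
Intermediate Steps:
D(a) = a²
x(M) = 1 (x(M) = M/((1*M)) = M/M = 1)
(x(-183) + 10930)*(√(-9278 - 17052) + D(-199)) = (1 + 10930)*(√(-9278 - 17052) + (-199)²) = 10931*(√(-26330) + 39601) = 10931*(I*√26330 + 39601) = 10931*(39601 + I*√26330) = 432878531 + 10931*I*√26330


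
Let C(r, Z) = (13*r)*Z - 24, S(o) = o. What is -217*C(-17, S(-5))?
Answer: -234577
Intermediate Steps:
C(r, Z) = -24 + 13*Z*r (C(r, Z) = 13*Z*r - 24 = -24 + 13*Z*r)
-217*C(-17, S(-5)) = -217*(-24 + 13*(-5)*(-17)) = -217*(-24 + 1105) = -217*1081 = -234577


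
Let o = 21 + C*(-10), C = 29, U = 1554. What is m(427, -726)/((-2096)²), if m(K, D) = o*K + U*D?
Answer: -1243067/4393216 ≈ -0.28295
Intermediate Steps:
o = -269 (o = 21 + 29*(-10) = 21 - 290 = -269)
m(K, D) = -269*K + 1554*D
m(427, -726)/((-2096)²) = (-269*427 + 1554*(-726))/((-2096)²) = (-114863 - 1128204)/4393216 = -1243067*1/4393216 = -1243067/4393216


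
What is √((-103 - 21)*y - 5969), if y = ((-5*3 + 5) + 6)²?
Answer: I*√7953 ≈ 89.18*I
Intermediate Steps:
y = 16 (y = ((-15 + 5) + 6)² = (-10 + 6)² = (-4)² = 16)
√((-103 - 21)*y - 5969) = √((-103 - 21)*16 - 5969) = √(-124*16 - 5969) = √(-1984 - 5969) = √(-7953) = I*√7953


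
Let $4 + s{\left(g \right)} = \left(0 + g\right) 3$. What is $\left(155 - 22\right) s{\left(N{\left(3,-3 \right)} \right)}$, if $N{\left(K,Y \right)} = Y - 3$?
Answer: $-2926$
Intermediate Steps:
$N{\left(K,Y \right)} = -3 + Y$
$s{\left(g \right)} = -4 + 3 g$ ($s{\left(g \right)} = -4 + \left(0 + g\right) 3 = -4 + g 3 = -4 + 3 g$)
$\left(155 - 22\right) s{\left(N{\left(3,-3 \right)} \right)} = \left(155 - 22\right) \left(-4 + 3 \left(-3 - 3\right)\right) = 133 \left(-4 + 3 \left(-6\right)\right) = 133 \left(-4 - 18\right) = 133 \left(-22\right) = -2926$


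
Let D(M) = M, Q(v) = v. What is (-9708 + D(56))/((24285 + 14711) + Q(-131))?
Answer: -9652/38865 ≈ -0.24835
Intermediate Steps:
(-9708 + D(56))/((24285 + 14711) + Q(-131)) = (-9708 + 56)/((24285 + 14711) - 131) = -9652/(38996 - 131) = -9652/38865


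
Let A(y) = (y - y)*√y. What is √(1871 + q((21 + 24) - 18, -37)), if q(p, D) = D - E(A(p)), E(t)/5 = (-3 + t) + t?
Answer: 43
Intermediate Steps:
A(y) = 0 (A(y) = 0*√y = 0)
E(t) = -15 + 10*t (E(t) = 5*((-3 + t) + t) = 5*(-3 + 2*t) = -15 + 10*t)
q(p, D) = 15 + D (q(p, D) = D - (-15 + 10*0) = D - (-15 + 0) = D - 1*(-15) = D + 15 = 15 + D)
√(1871 + q((21 + 24) - 18, -37)) = √(1871 + (15 - 37)) = √(1871 - 22) = √1849 = 43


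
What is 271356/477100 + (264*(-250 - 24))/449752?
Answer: 2735356191/6705521225 ≈ 0.40793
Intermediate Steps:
271356/477100 + (264*(-250 - 24))/449752 = 271356*(1/477100) + (264*(-274))*(1/449752) = 67839/119275 - 72336*1/449752 = 67839/119275 - 9042/56219 = 2735356191/6705521225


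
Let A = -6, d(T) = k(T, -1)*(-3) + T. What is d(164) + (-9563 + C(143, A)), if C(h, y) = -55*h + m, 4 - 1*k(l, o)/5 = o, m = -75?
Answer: -17414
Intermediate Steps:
k(l, o) = 20 - 5*o
d(T) = -75 + T (d(T) = (20 - 5*(-1))*(-3) + T = (20 + 5)*(-3) + T = 25*(-3) + T = -75 + T)
C(h, y) = -75 - 55*h (C(h, y) = -55*h - 75 = -75 - 55*h)
d(164) + (-9563 + C(143, A)) = (-75 + 164) + (-9563 + (-75 - 55*143)) = 89 + (-9563 + (-75 - 7865)) = 89 + (-9563 - 7940) = 89 - 17503 = -17414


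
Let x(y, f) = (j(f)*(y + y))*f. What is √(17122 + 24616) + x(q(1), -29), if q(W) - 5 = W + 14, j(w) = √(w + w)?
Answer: √41738 - 1160*I*√58 ≈ 204.3 - 8834.3*I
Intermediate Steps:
j(w) = √2*√w (j(w) = √(2*w) = √2*√w)
q(W) = 19 + W (q(W) = 5 + (W + 14) = 5 + (14 + W) = 19 + W)
x(y, f) = 2*y*√2*f^(3/2) (x(y, f) = ((√2*√f)*(y + y))*f = ((√2*√f)*(2*y))*f = (2*y*√2*√f)*f = 2*y*√2*f^(3/2))
√(17122 + 24616) + x(q(1), -29) = √(17122 + 24616) + 2*(19 + 1)*√2*(-29)^(3/2) = √41738 + 2*20*√2*(-29*I*√29) = √41738 - 1160*I*√58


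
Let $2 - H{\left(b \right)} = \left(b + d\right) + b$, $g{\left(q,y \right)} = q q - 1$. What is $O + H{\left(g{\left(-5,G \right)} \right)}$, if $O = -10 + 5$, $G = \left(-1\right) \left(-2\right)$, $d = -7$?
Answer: $-44$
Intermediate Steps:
$G = 2$
$g{\left(q,y \right)} = -1 + q^{2}$ ($g{\left(q,y \right)} = q^{2} - 1 = -1 + q^{2}$)
$H{\left(b \right)} = 9 - 2 b$ ($H{\left(b \right)} = 2 - \left(\left(b - 7\right) + b\right) = 2 - \left(\left(-7 + b\right) + b\right) = 2 - \left(-7 + 2 b\right) = 9 - 2 b$)
$O = -5$
$O + H{\left(g{\left(-5,G \right)} \right)} = -5 + \left(9 - 2 \left(-1 + \left(-5\right)^{2}\right)\right) = -5 + \left(9 - 2 \left(-1 + 25\right)\right) = -5 + \left(9 - 48\right) = -5 - 39 = -44$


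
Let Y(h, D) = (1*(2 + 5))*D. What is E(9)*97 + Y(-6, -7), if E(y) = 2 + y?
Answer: 1018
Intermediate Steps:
Y(h, D) = 7*D (Y(h, D) = (1*7)*D = 7*D)
E(9)*97 + Y(-6, -7) = (2 + 9)*97 + 7*(-7) = 11*97 - 49 = 1067 - 49 = 1018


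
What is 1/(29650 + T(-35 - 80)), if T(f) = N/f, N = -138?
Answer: 5/148256 ≈ 3.3725e-5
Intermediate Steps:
T(f) = -138/f
1/(29650 + T(-35 - 80)) = 1/(29650 - 138/(-35 - 80)) = 1/(29650 - 138/(-115)) = 1/(29650 - 138*(-1/115)) = 1/(29650 + 6/5) = 1/(148256/5) = 5/148256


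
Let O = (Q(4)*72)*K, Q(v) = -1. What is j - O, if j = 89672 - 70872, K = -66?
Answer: 14048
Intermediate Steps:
j = 18800
O = 4752 (O = -1*72*(-66) = -72*(-66) = 4752)
j - O = 18800 - 1*4752 = 18800 - 4752 = 14048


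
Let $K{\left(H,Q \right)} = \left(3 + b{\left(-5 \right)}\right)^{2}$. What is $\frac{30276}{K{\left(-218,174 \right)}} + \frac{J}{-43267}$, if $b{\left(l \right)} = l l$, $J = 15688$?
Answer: $\frac{6620675}{173068} \approx 38.255$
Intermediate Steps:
$b{\left(l \right)} = l^{2}$
$K{\left(H,Q \right)} = 784$ ($K{\left(H,Q \right)} = \left(3 + \left(-5\right)^{2}\right)^{2} = \left(3 + 25\right)^{2} = 28^{2} = 784$)
$\frac{30276}{K{\left(-218,174 \right)}} + \frac{J}{-43267} = \frac{30276}{784} + \frac{15688}{-43267} = 30276 \cdot \frac{1}{784} + 15688 \left(- \frac{1}{43267}\right) = \frac{7569}{196} - \frac{15688}{43267} = \frac{6620675}{173068}$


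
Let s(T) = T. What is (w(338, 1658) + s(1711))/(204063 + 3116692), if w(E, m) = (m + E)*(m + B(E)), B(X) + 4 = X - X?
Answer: 660619/664151 ≈ 0.99468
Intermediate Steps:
B(X) = -4 (B(X) = -4 + (X - X) = -4 + 0 = -4)
w(E, m) = (-4 + m)*(E + m) (w(E, m) = (m + E)*(m - 4) = (E + m)*(-4 + m) = (-4 + m)*(E + m))
(w(338, 1658) + s(1711))/(204063 + 3116692) = ((1658**2 - 4*338 - 4*1658 + 338*1658) + 1711)/(204063 + 3116692) = ((2748964 - 1352 - 6632 + 560404) + 1711)/3320755 = (3301384 + 1711)*(1/3320755) = 3303095*(1/3320755) = 660619/664151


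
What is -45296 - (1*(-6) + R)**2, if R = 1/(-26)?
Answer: -30644745/676 ≈ -45332.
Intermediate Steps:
R = -1/26 ≈ -0.038462
-45296 - (1*(-6) + R)**2 = -45296 - (1*(-6) - 1/26)**2 = -45296 - (-6 - 1/26)**2 = -45296 - (-157/26)**2 = -45296 - 1*24649/676 = -45296 - 24649/676 = -30644745/676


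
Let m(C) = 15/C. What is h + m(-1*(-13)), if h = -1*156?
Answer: -2013/13 ≈ -154.85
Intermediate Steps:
h = -156
h + m(-1*(-13)) = -156 + 15/((-1*(-13))) = -156 + 15/13 = -2013/13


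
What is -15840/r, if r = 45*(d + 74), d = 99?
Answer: -352/173 ≈ -2.0347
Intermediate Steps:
r = 7785 (r = 45*(99 + 74) = 45*173 = 7785)
-15840/r = -15840/7785 = -15840*1/7785 = -352/173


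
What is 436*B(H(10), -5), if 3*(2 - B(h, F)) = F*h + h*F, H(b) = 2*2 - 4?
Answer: 872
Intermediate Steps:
H(b) = 0 (H(b) = 4 - 4 = 0)
B(h, F) = 2 - 2*F*h/3 (B(h, F) = 2 - (F*h + h*F)/3 = 2 - (F*h + F*h)/3 = 2 - 2*F*h/3)
436*B(H(10), -5) = 436*(2 - ⅔*(-5)*0) = 436*(2 + 0) = 436*2 = 872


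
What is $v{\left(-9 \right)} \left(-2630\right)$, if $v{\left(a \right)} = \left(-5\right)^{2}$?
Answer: $-65750$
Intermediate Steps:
$v{\left(a \right)} = 25$
$v{\left(-9 \right)} \left(-2630\right) = 25 \left(-2630\right) = -65750$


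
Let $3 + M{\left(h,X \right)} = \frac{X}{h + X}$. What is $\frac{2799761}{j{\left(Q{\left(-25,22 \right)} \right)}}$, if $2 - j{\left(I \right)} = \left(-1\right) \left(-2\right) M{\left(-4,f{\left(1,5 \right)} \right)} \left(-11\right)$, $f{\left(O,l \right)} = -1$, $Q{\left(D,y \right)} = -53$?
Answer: $- \frac{13998805}{298} \approx -46976.0$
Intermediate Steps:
$M{\left(h,X \right)} = -3 + \frac{X}{X + h}$ ($M{\left(h,X \right)} = -3 + \frac{X}{h + X} = -3 + \frac{X}{X + h}$)
$j{\left(I \right)} = - \frac{298}{5}$ ($j{\left(I \right)} = 2 - \left(-1\right) \left(-2\right) \frac{\left(-3\right) \left(-4\right) - -2}{-1 - 4} \left(-11\right) = 2 - 2 \frac{12 + 2}{-5} \left(-11\right) = 2 - 2 \left(\left(- \frac{1}{5}\right) 14\right) \left(-11\right) = 2 - 2 \left(- \frac{14}{5}\right) \left(-11\right) = 2 - \left(- \frac{28}{5}\right) \left(-11\right) = 2 - \frac{308}{5} = - \frac{298}{5}$)
$\frac{2799761}{j{\left(Q{\left(-25,22 \right)} \right)}} = \frac{2799761}{- \frac{298}{5}} = 2799761 \left(- \frac{5}{298}\right) = - \frac{13998805}{298}$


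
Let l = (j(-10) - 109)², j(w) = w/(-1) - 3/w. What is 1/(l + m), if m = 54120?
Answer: 100/6386169 ≈ 1.5659e-5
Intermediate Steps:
j(w) = -w - 3/w (j(w) = w*(-1) - 3/w = -w - 3/w)
l = 974169/100 (l = ((-1*(-10) - 3/(-10)) - 109)² = ((10 - 3*(-⅒)) - 109)² = ((10 + 3/10) - 109)² = (103/10 - 109)² = (-987/10)² = 974169/100 ≈ 9741.7)
1/(l + m) = 1/(974169/100 + 54120) = 1/(6386169/100) = 100/6386169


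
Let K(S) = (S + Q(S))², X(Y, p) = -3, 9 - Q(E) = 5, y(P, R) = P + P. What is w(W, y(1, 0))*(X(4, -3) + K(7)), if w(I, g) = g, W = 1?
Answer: 236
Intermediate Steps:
y(P, R) = 2*P
Q(E) = 4 (Q(E) = 9 - 1*5 = 9 - 5 = 4)
K(S) = (4 + S)² (K(S) = (S + 4)² = (4 + S)²)
w(W, y(1, 0))*(X(4, -3) + K(7)) = (2*1)*(-3 + (4 + 7)²) = 2*(-3 + 11²) = 2*(-3 + 121) = 2*118 = 236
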